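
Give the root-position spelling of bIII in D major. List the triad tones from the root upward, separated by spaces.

The root of bIII is the lowered 3rd degree: F# becomes F. Stacking thirds in D minor on F gives F–A–C.

F A C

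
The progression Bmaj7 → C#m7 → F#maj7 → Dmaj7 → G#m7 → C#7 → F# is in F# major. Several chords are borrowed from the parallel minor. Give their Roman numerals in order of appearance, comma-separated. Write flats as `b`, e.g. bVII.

In F# major the diatonic chords are F#, G#m, A#m, B, C#, D#m, E#dim. Bmaj7, F#maj7, G#m7, C#7 and F# all belong to that set. C#m7 (C#–E–G#–B) doesn't fit — on degree 5 F# major would have C# (V). C#m7 is the degree-5 chord of F# minor, so it is the borrowed v7. Dmaj7 (D–F#–A–C#) is not: scale degree 6 in F# major carries D#m (vi). In F# minor the chord on that degree is Dmaj7, so here it functions as bVImaj7, borrowed from the parallel minor.

v7, bVImaj7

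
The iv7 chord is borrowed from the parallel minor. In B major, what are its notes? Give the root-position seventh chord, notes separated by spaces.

iv7 is built on scale degree 4, which is E in both B major and its parallel. Stacking thirds in B minor on E gives E–G–B–D.

E G B D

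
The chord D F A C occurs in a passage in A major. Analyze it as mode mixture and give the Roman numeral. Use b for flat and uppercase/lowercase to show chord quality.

iv7

The root D is the diatonic 4th degree of A major; the borrowing shows in the chord quality. Diatonically A major has D (IV) on that degree; D–F–A–C is instead the minor-seventh chord native to A minor, so it takes the label iv7.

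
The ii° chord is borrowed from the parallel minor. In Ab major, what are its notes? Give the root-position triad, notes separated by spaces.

The root, Bb, is scale degree 2 — the same note in Ab major and Ab minor; only the chord quality changes. Building the diminished chord from the parallel minor on Bb: Bb–Db–Fb.

Bb Db Fb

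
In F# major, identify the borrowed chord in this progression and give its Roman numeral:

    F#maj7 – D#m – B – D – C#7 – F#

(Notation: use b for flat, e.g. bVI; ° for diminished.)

bVI

The diatonic triads in F# major are F#, G#m, A#m, B, C#, D#m, E#dim. F#maj7, D#m, B, C#7 and F# all belong to that set. But D (D–F#–A) is foreign: the diatonic vi on degree 6 is D#m, whereas D comes from F# minor. It is labeled bVI.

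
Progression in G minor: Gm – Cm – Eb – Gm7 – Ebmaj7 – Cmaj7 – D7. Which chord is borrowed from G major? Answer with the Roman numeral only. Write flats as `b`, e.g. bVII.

G minor has the diatonic set Gm, Adim, Bb, Cm, D, Eb, F (with V from harmonic minor). Gm, Cm, Eb, Gm7, Ebmaj7 and D7 are all diatonic. Cmaj7 (C–E–G–B) is not: scale degree 4 in G minor carries Cm (iv). In G major the chord on that degree is Cmaj7, so here it functions as IVmaj7, borrowed from the parallel major.

IVmaj7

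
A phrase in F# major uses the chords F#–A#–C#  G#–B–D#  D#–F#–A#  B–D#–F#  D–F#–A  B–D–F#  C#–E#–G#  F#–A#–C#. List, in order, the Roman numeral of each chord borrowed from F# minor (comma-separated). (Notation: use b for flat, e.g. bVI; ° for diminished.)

In F# major the diatonic chords are F#, G#m, A#m, B, C#, D#m, E#dim. F#–A#–C# = F#, G#–B–D# = G#m, D#–F#–A# = D#m, B–D#–F# = B and C#–E#–G# = C# all belong to that set. D–F#–A is not: scale degree 6 in F# major carries D#m (vi). In F# minor the chord on that degree is D, so here it functions as bVI, borrowed from the parallel minor. But B–D–F# is foreign: the diatonic IV on degree 4 is B, whereas Bm comes from F# minor. It is labeled iv.

bVI, iv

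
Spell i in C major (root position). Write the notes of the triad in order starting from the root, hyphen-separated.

i is built on scale degree 1, which is C in both C major and its parallel. In C minor the chord on C is C–Eb–G.

C-Eb-G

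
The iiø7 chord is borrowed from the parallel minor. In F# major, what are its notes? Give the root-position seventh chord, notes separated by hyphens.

G#-B-D-F#

iiø7 is built on scale degree 2, which is G# in both F# major and its parallel. Building the half-diminished-seventh chord from the parallel minor on G#: G#–B–D–F#.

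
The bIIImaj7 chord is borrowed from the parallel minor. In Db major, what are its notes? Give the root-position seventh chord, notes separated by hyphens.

The root of bIIImaj7 is the lowered 3rd degree: F becomes Fb. In Db minor the chord on Fb is Fb–Ab–Cb–Eb.

Fb-Ab-Cb-Eb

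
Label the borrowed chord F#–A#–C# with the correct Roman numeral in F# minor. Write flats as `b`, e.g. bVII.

I

The root F# is the diatonic 1st degree of F# minor; the borrowing shows in the chord quality. The diatonic chord on degree 1 would be F#m (i), but F#–A#–C# is the major chord from F# major. As a borrowed chord it is labeled I.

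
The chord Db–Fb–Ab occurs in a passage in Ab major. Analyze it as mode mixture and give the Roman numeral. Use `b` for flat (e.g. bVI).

Db is scale degree 4 in Ab major. Diatonically Ab major has Db (IV) on that degree; Db–Fb–Ab is instead the minor chord native to Ab minor, so it takes the label iv.

iv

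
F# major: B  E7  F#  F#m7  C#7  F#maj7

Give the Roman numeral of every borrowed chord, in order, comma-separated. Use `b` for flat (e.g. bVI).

bVII7, i7

F# major has the diatonic set F#, G#m, A#m, B, C#, D#m, E#dim. Of the given chords, B, F#, C#7 and F#maj7 are diatonic. E7 (E–G#–B–D) doesn't fit — on degree 7 F# major would have E#dim (vii°). E7 is the degree-7 chord of F# minor, so it is the borrowed bVII7. F#m7 (F#–A–C#–E) is not: scale degree 1 in F# major carries F# (I). In F# minor the chord on that degree is F#m7, so here it functions as i7, borrowed from the parallel minor.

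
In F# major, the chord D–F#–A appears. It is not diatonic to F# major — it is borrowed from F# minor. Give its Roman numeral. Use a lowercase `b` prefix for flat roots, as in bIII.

bVI

D is the lowered form of scale degree 6 in F# major (the diatonic degree 6 is D#). The diatonic chord on degree 6 would be D#m (vi), but D–F#–A is the major chord from F# minor. As a borrowed chord it is labeled bVI.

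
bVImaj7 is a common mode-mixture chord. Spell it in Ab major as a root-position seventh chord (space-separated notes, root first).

Fb Ab Cb Eb

The root of bVImaj7 is the lowered 6th degree: F becomes Fb. Building the major-seventh chord from the parallel minor on Fb: Fb–Ab–Cb–Eb.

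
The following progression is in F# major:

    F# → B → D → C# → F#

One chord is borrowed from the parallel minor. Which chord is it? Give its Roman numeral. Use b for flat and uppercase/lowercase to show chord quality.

The diatonic triads in F# major are F#, G#m, A#m, B, C#, D#m, E#dim. F#, B and C# all belong to that set. D (D–F#–A) doesn't fit — on degree 6 F# major would have D#m (vi). D is the degree-6 chord of F# minor, so it is the borrowed bVI.

bVI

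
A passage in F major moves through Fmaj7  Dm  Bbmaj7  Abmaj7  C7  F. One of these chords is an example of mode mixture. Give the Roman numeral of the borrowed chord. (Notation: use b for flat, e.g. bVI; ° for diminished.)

In F major the diatonic chords are F, Gm, Am, Bb, C, Dm, Edim. Fmaj7, Dm, Bbmaj7, C7 and F all belong to that set. Abmaj7 (Ab–C–Eb–G) doesn't fit — on degree 3 F major would have Am (iii). Abmaj7 is the degree-3 chord of F minor, so it is the borrowed bIIImaj7.

bIIImaj7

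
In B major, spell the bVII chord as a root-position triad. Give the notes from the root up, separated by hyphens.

A-C#-E

The root of bVII is the lowered 7th degree: A# becomes A. Building the major chord from the parallel minor on A: A–C#–E.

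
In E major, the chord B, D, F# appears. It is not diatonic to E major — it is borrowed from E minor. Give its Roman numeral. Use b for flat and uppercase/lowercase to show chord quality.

B is scale degree 5 in E major. The diatonic chord on degree 5 would be B (V), but B–D–F# is the minor chord from E minor. As a borrowed chord it is labeled v.

v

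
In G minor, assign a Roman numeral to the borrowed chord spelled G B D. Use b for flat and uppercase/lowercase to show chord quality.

I

The root G is the diatonic 1st degree of G minor; the borrowing shows in the chord quality. Diatonically G minor has Gm (i) on that degree; G–B–D is instead the major chord native to G major, so it takes the label I.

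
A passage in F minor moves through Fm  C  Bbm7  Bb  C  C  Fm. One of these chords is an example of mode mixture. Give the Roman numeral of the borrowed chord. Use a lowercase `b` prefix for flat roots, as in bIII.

IV

In F minor (with V from harmonic minor) the diatonic chords are Fm, Gdim, Ab, Bbm, C, Db, Eb. Fm, C and Bbm7 are all diatonic. But Bb (Bb–D–F) is foreign: the diatonic iv on degree 4 is Bbm, whereas Bb comes from F major. It is labeled IV.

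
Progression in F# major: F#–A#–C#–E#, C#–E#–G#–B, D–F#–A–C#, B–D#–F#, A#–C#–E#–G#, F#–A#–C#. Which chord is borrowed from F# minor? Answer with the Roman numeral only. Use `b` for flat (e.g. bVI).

bVImaj7

F# major has the diatonic set F#, G#m, A#m, B, C#, D#m, E#dim. Of the given chords, F#–A#–C#–E# = F#maj7, C#–E#–G#–B = C#7, B–D#–F# = B, A#–C#–E#–G# = A#m7 and F#–A#–C# = F# are diatonic. D–F#–A–C# is not: scale degree 6 in F# major carries D#m (vi). In F# minor the chord on that degree is Dmaj7, so here it functions as bVImaj7, borrowed from the parallel minor.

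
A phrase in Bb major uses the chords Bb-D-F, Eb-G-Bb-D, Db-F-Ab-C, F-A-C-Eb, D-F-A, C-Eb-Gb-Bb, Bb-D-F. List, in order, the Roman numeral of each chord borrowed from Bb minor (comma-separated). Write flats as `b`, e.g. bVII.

bIIImaj7, iiø7

In Bb major the diatonic chords are Bb, Cm, Dm, Eb, F, Gm, Adim. Bb–D–F = Bb, Eb–G–Bb–D = Ebmaj7, F–A–C–Eb = F7 and D–F–A = Dm are all diatonic. But Db–F–Ab–C is foreign: the diatonic iii on degree 3 is Dm, whereas Dbmaj7 comes from Bb minor. It is labeled bIIImaj7. C–Eb–Gb–Bb is not: scale degree 2 in Bb major carries Cm (ii). In Bb minor the chord on that degree is Cm7b5, so here it functions as iiø7, borrowed from the parallel minor.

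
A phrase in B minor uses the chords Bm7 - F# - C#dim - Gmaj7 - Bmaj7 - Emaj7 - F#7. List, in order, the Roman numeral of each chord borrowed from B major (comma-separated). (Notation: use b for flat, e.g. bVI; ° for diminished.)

Imaj7, IVmaj7

The diatonic triads in B minor (with V from harmonic minor) are Bm, C#dim, D, Em, F#, G, A. Bm7, F#, C#dim, Gmaj7 and F#7 all belong to that set. Bmaj7 (B–D#–F#–A#) doesn't fit — on degree 1 B minor would have Bm (i). Bmaj7 is the degree-1 chord of B major, so it is the borrowed Imaj7. Emaj7 (E–G#–B–D#) is not: scale degree 4 in B minor carries Em (iv). In B major the chord on that degree is Emaj7, so here it functions as IVmaj7, borrowed from the parallel major.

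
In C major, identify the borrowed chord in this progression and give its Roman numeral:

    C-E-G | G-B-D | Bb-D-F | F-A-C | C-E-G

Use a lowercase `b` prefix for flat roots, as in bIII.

bVII

In C major the diatonic chords are C, Dm, Em, F, G, Am, Bdim. Of the given chords, C–E–G = C, G–B–D = G and F–A–C = F are diatonic. But Bb–D–F is foreign: the diatonic vii° on degree 7 is Bdim, whereas Bb comes from C minor. It is labeled bVII.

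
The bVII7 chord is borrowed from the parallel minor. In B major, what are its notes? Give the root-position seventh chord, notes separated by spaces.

A C# E G

Scale degree 7 in B major is A#. bVII7 uses the lowered form, A, taken from B minor. In B minor the chord on A is A–C#–E–G.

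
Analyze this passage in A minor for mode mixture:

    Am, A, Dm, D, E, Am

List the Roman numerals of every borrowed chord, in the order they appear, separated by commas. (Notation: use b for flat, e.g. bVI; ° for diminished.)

I, IV

The diatonic triads in A minor (with V from harmonic minor) are Am, Bdim, C, Dm, E, F, G. Am, Dm and E are all diatonic. A (A–C#–E) is not: scale degree 1 in A minor carries Am (i). In A major the chord on that degree is A, so here it functions as I, borrowed from the parallel major. D (D–F#–A) is not: scale degree 4 in A minor carries Dm (iv). In A major the chord on that degree is D, so here it functions as IV, borrowed from the parallel major.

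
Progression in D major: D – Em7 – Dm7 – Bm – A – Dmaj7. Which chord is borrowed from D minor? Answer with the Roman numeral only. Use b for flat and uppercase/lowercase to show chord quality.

i7

In D major the diatonic chords are D, Em, F#m, G, A, Bm, C#dim. D, Em7, Bm, A and Dmaj7 are all diatonic. Dm7 (D–F–A–C) is not: scale degree 1 in D major carries D (I). In D minor the chord on that degree is Dm7, so here it functions as i7, borrowed from the parallel minor.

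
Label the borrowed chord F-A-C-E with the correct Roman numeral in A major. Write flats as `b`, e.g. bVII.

The root F is the lowered 6th scale degree — diatonically A major has F# there. F–A–C–E is a major-seventh chord — the form found in A minor, not the diatonic vi (F#m). Borrowed into A major it is written bVImaj7.

bVImaj7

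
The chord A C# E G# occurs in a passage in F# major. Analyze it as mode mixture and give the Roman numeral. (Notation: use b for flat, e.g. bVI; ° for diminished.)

bIIImaj7

A is the lowered form of scale degree 3 in F# major (the diatonic degree 3 is A#). The diatonic chord on degree 3 would be A#m (iii), but A–C#–E–G# is the major-seventh chord from F# minor. As a borrowed chord it is labeled bIIImaj7.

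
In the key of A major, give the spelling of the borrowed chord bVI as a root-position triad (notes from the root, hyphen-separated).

bVI is built on the lowered scale degree 6. In A major degree 6 is F#; lowered it becomes F. Stacking thirds in A minor on F gives F–A–C.

F-A-C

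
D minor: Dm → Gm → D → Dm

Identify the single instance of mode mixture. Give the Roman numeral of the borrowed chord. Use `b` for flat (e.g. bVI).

In D minor (with V from harmonic minor) the diatonic chords are Dm, Edim, F, Gm, A, Bb, C. Dm and Gm both belong to that set. D (D–F#–A) doesn't fit — on degree 1 D minor would have Dm (i). D is the degree-1 chord of D major, so it is the borrowed I.

I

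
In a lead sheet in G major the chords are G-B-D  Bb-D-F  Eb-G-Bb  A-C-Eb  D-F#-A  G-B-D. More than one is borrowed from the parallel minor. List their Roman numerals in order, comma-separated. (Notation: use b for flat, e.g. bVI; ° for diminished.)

In G major the diatonic chords are G, Am, Bm, C, D, Em, F#dim. G–B–D = G and D–F#–A = D are both diatonic. Bb–D–F doesn't fit — on degree 3 G major would have Bm (iii). Bb is the degree-3 chord of G minor, so it is the borrowed bIII. Eb–G–Bb is not: scale degree 6 in G major carries Em (vi). In G minor the chord on that degree is Eb, so here it functions as bVI, borrowed from the parallel minor. A–C–Eb is not: scale degree 2 in G major carries Am (ii). In G minor the chord on that degree is Adim, so here it functions as ii°, borrowed from the parallel minor.

bIII, bVI, ii°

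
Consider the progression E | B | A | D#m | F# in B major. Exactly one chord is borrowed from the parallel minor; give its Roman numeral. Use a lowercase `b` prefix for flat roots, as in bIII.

bVII

B major has the diatonic set B, C#m, D#m, E, F#, G#m, A#dim. E, B, D#m and F# all belong to that set. A (A–C#–E) is not: scale degree 7 in B major carries A#dim (vii°). In B minor the chord on that degree is A, so here it functions as bVII, borrowed from the parallel minor.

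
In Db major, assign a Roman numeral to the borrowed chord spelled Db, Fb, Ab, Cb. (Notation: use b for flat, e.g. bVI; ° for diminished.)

i7

Db is scale degree 1 in Db major. Db–Fb–Ab–Cb is a minor-seventh chord — the form found in Db minor, not the diatonic I (Db). Borrowed into Db major it is written i7.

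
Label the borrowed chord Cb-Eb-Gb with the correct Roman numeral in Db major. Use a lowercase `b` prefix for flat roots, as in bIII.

bVII

Cb is the lowered form of scale degree 7 in Db major (the diatonic degree 7 is C). Cb–Eb–Gb is a major chord — the form found in Db minor, not the diatonic vii° (Cdim). Borrowed into Db major it is written bVII.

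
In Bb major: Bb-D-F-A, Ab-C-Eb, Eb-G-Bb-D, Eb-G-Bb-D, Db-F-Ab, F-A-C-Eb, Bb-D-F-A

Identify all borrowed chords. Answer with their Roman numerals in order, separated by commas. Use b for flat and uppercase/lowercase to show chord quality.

bVII, bIII

Bb major has the diatonic set Bb, Cm, Dm, Eb, F, Gm, Adim. Of the given chords, Bb–D–F–A = Bbmaj7, Eb–G–Bb–D = Ebmaj7 and F–A–C–Eb = F7 are diatonic. But Ab–C–Eb is foreign: the diatonic vii° on degree 7 is Adim, whereas Ab comes from Bb minor. It is labeled bVII. Db–F–Ab doesn't fit — on degree 3 Bb major would have Dm (iii). Db is the degree-3 chord of Bb minor, so it is the borrowed bIII.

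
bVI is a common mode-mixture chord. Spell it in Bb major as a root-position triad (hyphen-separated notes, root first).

Scale degree 6 in Bb major is G. bVI uses the lowered form, Gb, taken from Bb minor. Stacking thirds in Bb minor on Gb gives Gb–Bb–Db.

Gb-Bb-Db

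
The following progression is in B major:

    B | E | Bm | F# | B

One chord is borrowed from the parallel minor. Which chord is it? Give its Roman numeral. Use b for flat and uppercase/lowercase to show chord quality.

The diatonic triads in B major are B, C#m, D#m, E, F#, G#m, A#dim. Of the given chords, B, E and F# are diatonic. But Bm (B–D–F#) is foreign: the diatonic I on degree 1 is B, whereas Bm comes from B minor. It is labeled i.

i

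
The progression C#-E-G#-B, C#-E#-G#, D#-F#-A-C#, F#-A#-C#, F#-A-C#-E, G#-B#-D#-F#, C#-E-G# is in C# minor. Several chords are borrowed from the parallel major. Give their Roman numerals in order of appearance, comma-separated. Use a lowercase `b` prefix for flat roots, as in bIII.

I, IV

C# minor has the diatonic set C#m, D#dim, E, F#m, G#, A, B (with V from harmonic minor). C#–E–G#–B = C#m7, D#–F#–A–C# = D#m7b5, F#–A–C#–E = F#m7, G#–B#–D#–F# = G#7 and C#–E–G# = C#m all belong to that set. C#–E#–G# doesn't fit — on degree 1 C# minor would have C#m (i). C# is the degree-1 chord of C# major, so it is the borrowed I. F#–A#–C# doesn't fit — on degree 4 C# minor would have F#m (iv). F# is the degree-4 chord of C# major, so it is the borrowed IV.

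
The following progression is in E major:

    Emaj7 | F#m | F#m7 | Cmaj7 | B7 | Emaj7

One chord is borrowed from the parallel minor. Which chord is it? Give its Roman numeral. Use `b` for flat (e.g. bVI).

bVImaj7

The diatonic triads in E major are E, F#m, G#m, A, B, C#m, D#dim. Of the given chords, Emaj7, F#m, F#m7 and B7 are diatonic. Cmaj7 (C–E–G–B) is not: scale degree 6 in E major carries C#m (vi). In E minor the chord on that degree is Cmaj7, so here it functions as bVImaj7, borrowed from the parallel minor.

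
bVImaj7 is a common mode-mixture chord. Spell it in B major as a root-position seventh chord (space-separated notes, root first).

Scale degree 6 in B major is G#. bVImaj7 uses the lowered form, G, taken from B minor. Building the major-seventh chord from the parallel minor on G: G–B–D–F#.

G B D F#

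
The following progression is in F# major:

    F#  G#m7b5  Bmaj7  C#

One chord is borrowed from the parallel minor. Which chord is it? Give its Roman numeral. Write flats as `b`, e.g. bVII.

F# major has the diatonic set F#, G#m, A#m, B, C#, D#m, E#dim. Of the given chords, F#, Bmaj7 and C# are diatonic. G#m7b5 (G#–B–D–F#) doesn't fit — on degree 2 F# major would have G#m (ii). G#m7b5 is the degree-2 chord of F# minor, so it is the borrowed iiø7.

iiø7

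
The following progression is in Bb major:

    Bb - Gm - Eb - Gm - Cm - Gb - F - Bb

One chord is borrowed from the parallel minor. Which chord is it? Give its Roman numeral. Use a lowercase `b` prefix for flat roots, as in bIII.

bVI

In Bb major the diatonic chords are Bb, Cm, Dm, Eb, F, Gm, Adim. Bb, Gm, Eb, Cm and F all belong to that set. Gb (Gb–Bb–Db) is not: scale degree 6 in Bb major carries Gm (vi). In Bb minor the chord on that degree is Gb, so here it functions as bVI, borrowed from the parallel minor.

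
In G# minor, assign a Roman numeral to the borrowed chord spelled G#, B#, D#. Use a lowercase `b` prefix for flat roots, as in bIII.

I

G# is scale degree 1 in G# minor. The diatonic chord on degree 1 would be G#m (i), but G#–B#–D# is the major chord from G# major. As a borrowed chord it is labeled I.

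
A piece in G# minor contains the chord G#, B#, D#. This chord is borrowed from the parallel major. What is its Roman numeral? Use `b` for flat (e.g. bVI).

I

G# is scale degree 1 in G# minor. Diatonically G# minor has G#m (i) on that degree; G#–B#–D# is instead the major chord native to G# major, so it takes the label I.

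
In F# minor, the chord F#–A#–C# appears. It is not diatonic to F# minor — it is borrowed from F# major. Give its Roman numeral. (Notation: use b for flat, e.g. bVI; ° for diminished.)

I

The root F# is the diatonic 1st degree of F# minor; the borrowing shows in the chord quality. The diatonic chord on degree 1 would be F#m (i), but F#–A#–C# is the major chord from F# major. As a borrowed chord it is labeled I.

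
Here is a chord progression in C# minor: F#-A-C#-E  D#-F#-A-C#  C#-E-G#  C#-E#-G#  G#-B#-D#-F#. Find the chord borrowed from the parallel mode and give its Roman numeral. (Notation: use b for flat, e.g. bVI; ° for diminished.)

C# minor has the diatonic set C#m, D#dim, E, F#m, G#, A, B (with V from harmonic minor). F#–A–C#–E = F#m7, D#–F#–A–C# = D#m7b5, C#–E–G# = C#m and G#–B#–D#–F# = G#7 all belong to that set. C#–E#–G# is not: scale degree 1 in C# minor carries C#m (i). In C# major the chord on that degree is C#, so here it functions as I, borrowed from the parallel major.

I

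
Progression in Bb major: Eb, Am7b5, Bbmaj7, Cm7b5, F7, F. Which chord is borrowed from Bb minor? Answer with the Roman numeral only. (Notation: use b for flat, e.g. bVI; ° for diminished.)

In Bb major the diatonic chords are Bb, Cm, Dm, Eb, F, Gm, Adim. Eb, Am7b5, Bbmaj7, F7 and F are all diatonic. Cm7b5 (C–Eb–Gb–Bb) doesn't fit — on degree 2 Bb major would have Cm (ii). Cm7b5 is the degree-2 chord of Bb minor, so it is the borrowed iiø7.

iiø7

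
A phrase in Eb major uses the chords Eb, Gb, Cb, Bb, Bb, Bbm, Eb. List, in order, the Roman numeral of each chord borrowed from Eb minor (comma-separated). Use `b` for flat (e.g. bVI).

bIII, bVI, v

Eb major has the diatonic set Eb, Fm, Gm, Ab, Bb, Cm, Ddim. Of the given chords, Eb and Bb are diatonic. But Gb (Gb–Bb–Db) is foreign: the diatonic iii on degree 3 is Gm, whereas Gb comes from Eb minor. It is labeled bIII. Cb (Cb–Eb–Gb) is not: scale degree 6 in Eb major carries Cm (vi). In Eb minor the chord on that degree is Cb, so here it functions as bVI, borrowed from the parallel minor. Bbm (Bb–Db–F) doesn't fit — on degree 5 Eb major would have Bb (V). Bbm is the degree-5 chord of Eb minor, so it is the borrowed v.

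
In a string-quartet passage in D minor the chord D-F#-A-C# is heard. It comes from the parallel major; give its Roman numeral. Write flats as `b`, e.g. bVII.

Imaj7

D is scale degree 1 in D minor. The diatonic chord on degree 1 would be Dm (i), but D–F#–A–C# is the major-seventh chord from D major. As a borrowed chord it is labeled Imaj7.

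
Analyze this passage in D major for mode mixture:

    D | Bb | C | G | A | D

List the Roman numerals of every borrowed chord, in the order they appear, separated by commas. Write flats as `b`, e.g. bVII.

bVI, bVII

D major has the diatonic set D, Em, F#m, G, A, Bm, C#dim. Of the given chords, D, G and A are diatonic. Bb (Bb–D–F) doesn't fit — on degree 6 D major would have Bm (vi). Bb is the degree-6 chord of D minor, so it is the borrowed bVI. But C (C–E–G) is foreign: the diatonic vii° on degree 7 is C#dim, whereas C comes from D minor. It is labeled bVII.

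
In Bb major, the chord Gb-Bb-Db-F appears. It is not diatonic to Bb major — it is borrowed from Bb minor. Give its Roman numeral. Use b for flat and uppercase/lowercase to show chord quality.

The root Gb is the lowered 6th scale degree — diatonically Bb major has G there. Gb–Bb–Db–F is a major-seventh chord — the form found in Bb minor, not the diatonic vi (Gm). Borrowed into Bb major it is written bVImaj7.

bVImaj7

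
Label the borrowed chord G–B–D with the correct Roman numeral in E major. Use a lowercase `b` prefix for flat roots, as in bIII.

bIII

G is the lowered form of scale degree 3 in E major (the diatonic degree 3 is G#). Diatonically E major has G#m (iii) on that degree; G–B–D is instead the major chord native to E minor, so it takes the label bIII.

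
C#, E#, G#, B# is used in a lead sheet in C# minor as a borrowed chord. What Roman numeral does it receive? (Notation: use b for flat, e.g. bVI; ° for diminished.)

C# is scale degree 1 in C# minor. Diatonically C# minor has C#m (i) on that degree; C#–E#–G#–B# is instead the major-seventh chord native to C# major, so it takes the label Imaj7.

Imaj7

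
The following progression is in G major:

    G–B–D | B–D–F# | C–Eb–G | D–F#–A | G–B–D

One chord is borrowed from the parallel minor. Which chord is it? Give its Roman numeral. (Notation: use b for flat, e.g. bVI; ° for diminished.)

iv

In G major the diatonic chords are G, Am, Bm, C, D, Em, F#dim. G–B–D = G, B–D–F# = Bm and D–F#–A = D are all diatonic. But C–Eb–G is foreign: the diatonic IV on degree 4 is C, whereas Cm comes from G minor. It is labeled iv.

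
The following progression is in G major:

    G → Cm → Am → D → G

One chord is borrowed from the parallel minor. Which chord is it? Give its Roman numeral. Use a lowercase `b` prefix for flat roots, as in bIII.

The diatonic triads in G major are G, Am, Bm, C, D, Em, F#dim. G, Am and D all belong to that set. Cm (C–Eb–G) doesn't fit — on degree 4 G major would have C (IV). Cm is the degree-4 chord of G minor, so it is the borrowed iv.

iv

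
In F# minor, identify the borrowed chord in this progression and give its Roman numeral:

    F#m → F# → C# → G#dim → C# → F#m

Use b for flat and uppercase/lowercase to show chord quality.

I

F# minor has the diatonic set F#m, G#dim, A, Bm, C#, D, E (with V from harmonic minor). Of the given chords, F#m, C# and G#dim are diatonic. F# (F#–A#–C#) is not: scale degree 1 in F# minor carries F#m (i). In F# major the chord on that degree is F#, so here it functions as I, borrowed from the parallel major.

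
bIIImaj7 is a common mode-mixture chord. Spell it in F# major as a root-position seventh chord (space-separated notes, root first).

Scale degree 3 in F# major is A#. bIIImaj7 uses the lowered form, A, taken from F# minor. In F# minor the chord on A is A–C#–E–G#.

A C# E G#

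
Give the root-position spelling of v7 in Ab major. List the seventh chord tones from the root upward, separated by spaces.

v7 is built on scale degree 5, which is Eb in both Ab major and its parallel. Stacking thirds in Ab minor on Eb gives Eb–Gb–Bb–Db.

Eb Gb Bb Db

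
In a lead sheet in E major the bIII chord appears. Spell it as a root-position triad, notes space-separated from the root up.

bIII is built on the lowered scale degree 3. In E major degree 3 is G#; lowered it becomes G. In E minor the chord on G is G–B–D.

G B D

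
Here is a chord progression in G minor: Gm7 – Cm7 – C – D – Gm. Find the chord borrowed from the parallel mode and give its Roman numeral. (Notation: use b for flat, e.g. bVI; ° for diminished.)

In G minor (with V from harmonic minor) the diatonic chords are Gm, Adim, Bb, Cm, D, Eb, F. Gm7, Cm7, D and Gm all belong to that set. C (C–E–G) is not: scale degree 4 in G minor carries Cm (iv). In G major the chord on that degree is C, so here it functions as IV, borrowed from the parallel major.

IV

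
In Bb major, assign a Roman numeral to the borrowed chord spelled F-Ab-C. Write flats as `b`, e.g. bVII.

F is scale degree 5 in Bb major. The diatonic chord on degree 5 would be F (V), but F–Ab–C is the minor chord from Bb minor. As a borrowed chord it is labeled v.

v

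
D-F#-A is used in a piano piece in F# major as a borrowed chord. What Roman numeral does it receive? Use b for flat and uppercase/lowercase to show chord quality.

bVI

D is the lowered form of scale degree 6 in F# major (the diatonic degree 6 is D#). D–F#–A is a major chord — the form found in F# minor, not the diatonic vi (D#m). Borrowed into F# major it is written bVI.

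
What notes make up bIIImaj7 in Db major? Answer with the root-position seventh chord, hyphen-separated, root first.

Fb-Ab-Cb-Eb

Scale degree 3 in Db major is F. bIIImaj7 uses the lowered form, Fb, taken from Db minor. Building the major-seventh chord from the parallel minor on Fb: Fb–Ab–Cb–Eb.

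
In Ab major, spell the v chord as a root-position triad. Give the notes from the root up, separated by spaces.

v is built on scale degree 5, which is Eb in both Ab major and its parallel. Stacking thirds in Ab minor on Eb gives Eb–Gb–Bb.

Eb Gb Bb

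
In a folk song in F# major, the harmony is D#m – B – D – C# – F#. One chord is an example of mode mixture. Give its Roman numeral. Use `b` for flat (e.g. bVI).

In F# major the diatonic chords are F#, G#m, A#m, B, C#, D#m, E#dim. D#m, B, C# and F# are all diatonic. D (D–F#–A) doesn't fit — on degree 6 F# major would have D#m (vi). D is the degree-6 chord of F# minor, so it is the borrowed bVI.

bVI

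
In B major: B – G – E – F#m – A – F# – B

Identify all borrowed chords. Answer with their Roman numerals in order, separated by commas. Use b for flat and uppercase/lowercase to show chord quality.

The diatonic triads in B major are B, C#m, D#m, E, F#, G#m, A#dim. B, E and F# all belong to that set. G (G–B–D) doesn't fit — on degree 6 B major would have G#m (vi). G is the degree-6 chord of B minor, so it is the borrowed bVI. But F#m (F#–A–C#) is foreign: the diatonic V on degree 5 is F#, whereas F#m comes from B minor. It is labeled v. A (A–C#–E) is not: scale degree 7 in B major carries A#dim (vii°). In B minor the chord on that degree is A, so here it functions as bVII, borrowed from the parallel minor.

bVI, v, bVII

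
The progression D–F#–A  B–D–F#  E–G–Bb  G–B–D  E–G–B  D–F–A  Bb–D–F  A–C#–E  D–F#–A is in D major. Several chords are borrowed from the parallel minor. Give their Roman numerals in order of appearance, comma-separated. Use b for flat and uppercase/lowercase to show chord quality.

In D major the diatonic chords are D, Em, F#m, G, A, Bm, C#dim. Of the given chords, D–F#–A = D, B–D–F# = Bm, G–B–D = G, E–G–B = Em and A–C#–E = A are diatonic. E–G–Bb doesn't fit — on degree 2 D major would have Em (ii). Edim is the degree-2 chord of D minor, so it is the borrowed ii°. But D–F–A is foreign: the diatonic I on degree 1 is D, whereas Dm comes from D minor. It is labeled i. But Bb–D–F is foreign: the diatonic vi on degree 6 is Bm, whereas Bb comes from D minor. It is labeled bVI.

ii°, i, bVI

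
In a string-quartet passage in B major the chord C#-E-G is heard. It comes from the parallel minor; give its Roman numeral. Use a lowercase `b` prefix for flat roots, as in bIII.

C# is scale degree 2 in B major. Diatonically B major has C#m (ii) on that degree; C#–E–G is instead the diminished chord native to B minor, so it takes the label ii°.

ii°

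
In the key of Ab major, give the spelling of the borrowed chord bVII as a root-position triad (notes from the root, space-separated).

bVII is built on the lowered scale degree 7. In Ab major degree 7 is G; lowered it becomes Gb. Stacking thirds in Ab minor on Gb gives Gb–Bb–Db.

Gb Bb Db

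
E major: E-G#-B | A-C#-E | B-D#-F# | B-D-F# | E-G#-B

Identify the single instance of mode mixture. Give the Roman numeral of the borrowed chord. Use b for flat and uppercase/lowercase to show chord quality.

The diatonic triads in E major are E, F#m, G#m, A, B, C#m, D#dim. E–G#–B = E, A–C#–E = A and B–D#–F# = B are all diatonic. But B–D–F# is foreign: the diatonic V on degree 5 is B, whereas Bm comes from E minor. It is labeled v.

v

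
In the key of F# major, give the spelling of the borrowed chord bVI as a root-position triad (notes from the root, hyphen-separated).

Scale degree 6 in F# major is D#. bVI uses the lowered form, D, taken from F# minor. In F# minor the chord on D is D–F#–A.

D-F#-A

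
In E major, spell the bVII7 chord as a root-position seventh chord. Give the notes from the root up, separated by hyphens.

The root of bVII7 is the lowered 7th degree: D# becomes D. Stacking thirds in E minor on D gives D–F#–A–C.

D-F#-A-C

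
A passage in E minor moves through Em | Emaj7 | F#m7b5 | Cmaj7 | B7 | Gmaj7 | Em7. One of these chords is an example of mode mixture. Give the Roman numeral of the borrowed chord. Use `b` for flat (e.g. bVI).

Imaj7

The diatonic triads in E minor (with V from harmonic minor) are Em, F#dim, G, Am, B, C, D. Em, F#m7b5, Cmaj7, B7, Gmaj7 and Em7 all belong to that set. Emaj7 (E–G#–B–D#) doesn't fit — on degree 1 E minor would have Em (i). Emaj7 is the degree-1 chord of E major, so it is the borrowed Imaj7.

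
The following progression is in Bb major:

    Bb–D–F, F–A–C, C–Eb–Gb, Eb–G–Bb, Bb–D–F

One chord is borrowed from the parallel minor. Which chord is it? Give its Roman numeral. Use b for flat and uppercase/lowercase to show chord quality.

Bb major has the diatonic set Bb, Cm, Dm, Eb, F, Gm, Adim. Of the given chords, Bb–D–F = Bb, F–A–C = F and Eb–G–Bb = Eb are diatonic. C–Eb–Gb doesn't fit — on degree 2 Bb major would have Cm (ii). Cdim is the degree-2 chord of Bb minor, so it is the borrowed ii°.

ii°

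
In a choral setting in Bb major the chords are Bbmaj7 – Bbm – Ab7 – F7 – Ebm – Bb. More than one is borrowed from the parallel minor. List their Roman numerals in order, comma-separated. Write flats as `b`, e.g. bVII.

i, bVII7, iv

The diatonic triads in Bb major are Bb, Cm, Dm, Eb, F, Gm, Adim. Bbmaj7, F7 and Bb all belong to that set. But Bbm (Bb–Db–F) is foreign: the diatonic I on degree 1 is Bb, whereas Bbm comes from Bb minor. It is labeled i. Ab7 (Ab–C–Eb–Gb) is not: scale degree 7 in Bb major carries Adim (vii°). In Bb minor the chord on that degree is Ab7, so here it functions as bVII7, borrowed from the parallel minor. Ebm (Eb–Gb–Bb) is not: scale degree 4 in Bb major carries Eb (IV). In Bb minor the chord on that degree is Ebm, so here it functions as iv, borrowed from the parallel minor.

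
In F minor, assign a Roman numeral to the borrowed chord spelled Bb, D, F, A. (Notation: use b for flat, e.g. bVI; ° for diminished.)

Bb is scale degree 4 in F minor. Bb–D–F–A is a major-seventh chord — the form found in F major, not the diatonic iv (Bbm). Borrowed into F minor it is written IVmaj7.

IVmaj7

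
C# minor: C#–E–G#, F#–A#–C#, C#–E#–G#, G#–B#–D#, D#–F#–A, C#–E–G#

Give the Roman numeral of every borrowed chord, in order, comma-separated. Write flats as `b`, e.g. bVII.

The diatonic triads in C# minor (with V from harmonic minor) are C#m, D#dim, E, F#m, G#, A, B. Of the given chords, C#–E–G# = C#m, G#–B#–D# = G# and D#–F#–A = D#dim are diatonic. F#–A#–C# is not: scale degree 4 in C# minor carries F#m (iv). In C# major the chord on that degree is F#, so here it functions as IV, borrowed from the parallel major. But C#–E#–G# is foreign: the diatonic i on degree 1 is C#m, whereas C# comes from C# major. It is labeled I.

IV, I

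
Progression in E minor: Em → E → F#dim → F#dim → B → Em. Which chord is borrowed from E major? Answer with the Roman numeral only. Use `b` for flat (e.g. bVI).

I

E minor has the diatonic set Em, F#dim, G, Am, B, C, D (with V from harmonic minor). Of the given chords, Em, F#dim and B are diatonic. E (E–G#–B) doesn't fit — on degree 1 E minor would have Em (i). E is the degree-1 chord of E major, so it is the borrowed I.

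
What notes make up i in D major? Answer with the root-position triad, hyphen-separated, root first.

The root, D, is scale degree 1 — the same note in D major and D minor; only the chord quality changes. In D minor the chord on D is D–F–A.

D-F-A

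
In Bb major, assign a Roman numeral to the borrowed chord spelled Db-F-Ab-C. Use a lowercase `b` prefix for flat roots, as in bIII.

bIIImaj7

In Bb major scale degree 3 is D; Db is its lowered form, from Bb minor. Db–F–Ab–C is a major-seventh chord — the form found in Bb minor, not the diatonic iii (Dm). Borrowed into Bb major it is written bIIImaj7.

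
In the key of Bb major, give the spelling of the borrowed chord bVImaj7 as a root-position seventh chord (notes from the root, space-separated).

Scale degree 6 in Bb major is G. bVImaj7 uses the lowered form, Gb, taken from Bb minor. In Bb minor the chord on Gb is Gb–Bb–Db–F.

Gb Bb Db F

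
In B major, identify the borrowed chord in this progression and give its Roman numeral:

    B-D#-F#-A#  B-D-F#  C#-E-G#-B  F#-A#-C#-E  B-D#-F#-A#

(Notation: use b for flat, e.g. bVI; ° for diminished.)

i

In B major the diatonic chords are B, C#m, D#m, E, F#, G#m, A#dim. B–D#–F#–A# = Bmaj7, C#–E–G#–B = C#m7 and F#–A#–C#–E = F#7 are all diatonic. B–D–F# is not: scale degree 1 in B major carries B (I). In B minor the chord on that degree is Bm, so here it functions as i, borrowed from the parallel minor.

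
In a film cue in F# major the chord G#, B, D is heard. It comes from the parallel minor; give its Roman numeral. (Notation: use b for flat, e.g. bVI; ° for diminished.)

ii°

G# is scale degree 2 in F# major. The diatonic chord on degree 2 would be G#m (ii), but G#–B–D is the diminished chord from F# minor. As a borrowed chord it is labeled ii°.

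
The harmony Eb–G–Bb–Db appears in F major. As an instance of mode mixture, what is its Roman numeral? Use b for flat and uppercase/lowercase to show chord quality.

bVII7

In F major scale degree 7 is E; Eb is its lowered form, from F minor. The diatonic chord on degree 7 would be Edim (vii°), but Eb–G–Bb–Db is the dominant-seventh chord from F minor. As a borrowed chord it is labeled bVII7.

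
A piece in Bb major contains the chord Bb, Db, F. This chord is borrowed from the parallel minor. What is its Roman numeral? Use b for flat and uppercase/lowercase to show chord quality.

The root Bb is the diatonic 1st degree of Bb major; the borrowing shows in the chord quality. Diatonically Bb major has Bb (I) on that degree; Bb–Db–F is instead the minor chord native to Bb minor, so it takes the label i.

i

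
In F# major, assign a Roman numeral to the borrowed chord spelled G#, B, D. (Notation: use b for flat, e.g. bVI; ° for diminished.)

ii°

G# is scale degree 2 in F# major. Diatonically F# major has G#m (ii) on that degree; G#–B–D is instead the diminished chord native to F# minor, so it takes the label ii°.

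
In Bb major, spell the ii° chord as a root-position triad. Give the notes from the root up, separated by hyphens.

ii° is built on scale degree 2, which is C in both Bb major and its parallel. Building the diminished chord from the parallel minor on C: C–Eb–Gb.

C-Eb-Gb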